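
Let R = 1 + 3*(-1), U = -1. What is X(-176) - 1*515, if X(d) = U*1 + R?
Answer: -518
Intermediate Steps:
R = -2 (R = 1 - 3 = -2)
X(d) = -3 (X(d) = -1*1 - 2 = -1 - 2 = -3)
X(-176) - 1*515 = -3 - 1*515 = -3 - 515 = -518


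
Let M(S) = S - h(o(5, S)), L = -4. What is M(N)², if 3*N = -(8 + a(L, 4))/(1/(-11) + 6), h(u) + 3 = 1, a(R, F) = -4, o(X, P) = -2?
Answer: 119716/38025 ≈ 3.1483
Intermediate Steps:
h(u) = -2 (h(u) = -3 + 1 = -2)
N = -44/195 (N = (-(8 - 4)/(1/(-11) + 6))/3 = (-4/(-1/11 + 6))/3 = (-4/65/11)/3 = (-4*11/65)/3 = (-1*44/65)/3 = (⅓)*(-44/65) = -44/195 ≈ -0.22564)
M(S) = 2 + S (M(S) = S - 1*(-2) = S + 2 = 2 + S)
M(N)² = (2 - 44/195)² = (346/195)² = 119716/38025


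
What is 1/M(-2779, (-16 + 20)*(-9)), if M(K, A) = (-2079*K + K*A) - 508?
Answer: 1/5877077 ≈ 1.7015e-7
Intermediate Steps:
M(K, A) = -508 - 2079*K + A*K (M(K, A) = (-2079*K + A*K) - 508 = -508 - 2079*K + A*K)
1/M(-2779, (-16 + 20)*(-9)) = 1/(-508 - 2079*(-2779) + ((-16 + 20)*(-9))*(-2779)) = 1/(-508 + 5777541 + (4*(-9))*(-2779)) = 1/(-508 + 5777541 - 36*(-2779)) = 1/(-508 + 5777541 + 100044) = 1/5877077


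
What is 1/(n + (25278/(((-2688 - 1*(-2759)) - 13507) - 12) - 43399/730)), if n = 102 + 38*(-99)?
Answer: -2454260/9133112273 ≈ -0.00026872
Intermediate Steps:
n = -3660 (n = 102 - 3762 = -3660)
1/(n + (25278/(((-2688 - 1*(-2759)) - 13507) - 12) - 43399/730)) = 1/(-3660 + (25278/(((-2688 - 1*(-2759)) - 13507) - 12) - 43399/730)) = 1/(-3660 + (25278/(((-2688 + 2759) - 13507) - 12) - 43399*1/730)) = 1/(-3660 + (25278/((71 - 13507) - 12) - 43399/730)) = 1/(-3660 + (25278/(-13436 - 12) - 43399/730)) = 1/(-3660 + (25278/(-13448) - 43399/730)) = 1/(-3660 + (25278*(-1/13448) - 43399/730)) = 1/(-3660 + (-12639/6724 - 43399/730)) = 1/(-3660 - 150520673/2454260) = 1/(-9133112273/2454260) = -2454260/9133112273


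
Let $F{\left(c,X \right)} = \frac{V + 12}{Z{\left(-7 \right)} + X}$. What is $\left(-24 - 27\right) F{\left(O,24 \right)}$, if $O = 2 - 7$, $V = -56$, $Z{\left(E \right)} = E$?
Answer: $132$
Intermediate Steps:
$O = -5$ ($O = 2 - 7 = -5$)
$F{\left(c,X \right)} = - \frac{44}{-7 + X}$ ($F{\left(c,X \right)} = \frac{-56 + 12}{-7 + X} = - \frac{44}{-7 + X}$)
$\left(-24 - 27\right) F{\left(O,24 \right)} = \left(-24 - 27\right) \left(- \frac{44}{-7 + 24}\right) = \left(-24 - 27\right) \left(- \frac{44}{17}\right) = - 51 \left(\left(-44\right) \frac{1}{17}\right) = \left(-51\right) \left(- \frac{44}{17}\right) = 132$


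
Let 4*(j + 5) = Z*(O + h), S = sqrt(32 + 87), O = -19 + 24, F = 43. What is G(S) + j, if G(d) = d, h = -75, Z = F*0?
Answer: -5 + sqrt(119) ≈ 5.9087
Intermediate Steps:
Z = 0 (Z = 43*0 = 0)
O = 5
S = sqrt(119) ≈ 10.909
j = -5 (j = -5 + (0*(5 - 75))/4 = -5 + (0*(-70))/4 = -5 + (1/4)*0 = -5 + 0 = -5)
G(S) + j = sqrt(119) - 5 = -5 + sqrt(119)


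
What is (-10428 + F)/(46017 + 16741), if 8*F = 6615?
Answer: -76809/502064 ≈ -0.15299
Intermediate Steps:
F = 6615/8 (F = (⅛)*6615 = 6615/8 ≈ 826.88)
(-10428 + F)/(46017 + 16741) = (-10428 + 6615/8)/(46017 + 16741) = -76809/8/62758 = -76809/8*1/62758 = -76809/502064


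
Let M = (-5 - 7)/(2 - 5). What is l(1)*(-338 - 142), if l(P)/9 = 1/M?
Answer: -1080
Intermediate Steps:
M = 4 (M = -12/(-3) = -12*(-⅓) = 4)
l(P) = 9/4
l(1)*(-338 - 142) = 9*(-338 - 142)/4 = (9/4)*(-480) = -1080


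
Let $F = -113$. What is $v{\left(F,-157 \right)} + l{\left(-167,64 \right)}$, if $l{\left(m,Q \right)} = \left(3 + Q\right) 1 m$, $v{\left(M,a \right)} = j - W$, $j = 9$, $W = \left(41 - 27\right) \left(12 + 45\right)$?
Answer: $-11978$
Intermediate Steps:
$W = 798$ ($W = 14 \cdot 57 = 798$)
$v{\left(M,a \right)} = -789$ ($v{\left(M,a \right)} = 9 - 798 = -789$)
$l{\left(m,Q \right)} = m \left(3 + Q\right)$ ($l{\left(m,Q \right)} = \left(3 + Q\right) m = m \left(3 + Q\right)$)
$v{\left(F,-157 \right)} + l{\left(-167,64 \right)} = -789 - 167 \left(3 + 64\right) = -789 - 11189 = -11978$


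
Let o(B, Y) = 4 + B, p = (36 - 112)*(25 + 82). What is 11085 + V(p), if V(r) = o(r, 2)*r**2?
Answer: -537499947187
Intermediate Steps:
p = -8132 (p = -76*107 = -8132)
V(r) = r**2*(4 + r) (V(r) = (4 + r)*r**2 = r**2*(4 + r))
11085 + V(p) = 11085 + (-8132)**2*(4 - 8132) = 11085 + 66129424*(-8128) = 11085 - 537499958272 = -537499947187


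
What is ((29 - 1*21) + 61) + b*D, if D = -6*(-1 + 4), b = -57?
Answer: 1095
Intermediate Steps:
D = -18 (D = -6*3 = -18)
((29 - 1*21) + 61) + b*D = ((29 - 1*21) + 61) - 57*(-18) = ((29 - 21) + 61) + 1026 = (8 + 61) + 1026 = 69 + 1026 = 1095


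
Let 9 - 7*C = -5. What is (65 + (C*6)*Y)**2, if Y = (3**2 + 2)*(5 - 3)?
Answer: 108241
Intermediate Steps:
C = 2 (C = 9/7 - 1/7*(-5) = 9/7 + 5/7 = 2)
Y = 22 (Y = (9 + 2)*2 = 11*2 = 22)
(65 + (C*6)*Y)**2 = (65 + (2*6)*22)**2 = (65 + 12*22)**2 = (65 + 264)**2 = 329**2 = 108241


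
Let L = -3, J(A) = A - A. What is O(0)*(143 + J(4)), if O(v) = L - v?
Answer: -429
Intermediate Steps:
J(A) = 0
O(v) = -3 - v
O(0)*(143 + J(4)) = (-3 - 1*0)*(143 + 0) = (-3 + 0)*143 = -3*143 = -429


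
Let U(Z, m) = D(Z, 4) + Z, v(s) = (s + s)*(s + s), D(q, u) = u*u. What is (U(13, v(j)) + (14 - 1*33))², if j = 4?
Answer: 100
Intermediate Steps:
D(q, u) = u²
v(s) = 4*s² (v(s) = (2*s)*(2*s) = 4*s²)
U(Z, m) = 16 + Z (U(Z, m) = 4² + Z = 16 + Z)
(U(13, v(j)) + (14 - 1*33))² = ((16 + 13) + (14 - 1*33))² = (29 + (14 - 33))² = (29 - 19)² = 10² = 100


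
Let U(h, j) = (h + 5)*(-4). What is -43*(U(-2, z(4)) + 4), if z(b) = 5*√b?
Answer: 344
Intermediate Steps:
U(h, j) = -20 - 4*h (U(h, j) = (5 + h)*(-4) = -20 - 4*h)
-43*(U(-2, z(4)) + 4) = -43*((-20 - 4*(-2)) + 4) = -43*((-20 + 8) + 4) = -43*(-12 + 4) = -43*(-8) = 344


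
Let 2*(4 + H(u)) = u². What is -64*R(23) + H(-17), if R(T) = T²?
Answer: -67431/2 ≈ -33716.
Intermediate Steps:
H(u) = -4 + u²/2
-64*R(23) + H(-17) = -64*23² + (-4 + (½)*(-17)²) = -64*529 + (-4 + (½)*289) = -33856 + (-4 + 289/2) = -33856 + 281/2 = -67431/2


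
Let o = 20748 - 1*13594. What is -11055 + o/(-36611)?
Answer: -404741759/36611 ≈ -11055.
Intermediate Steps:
o = 7154 (o = 20748 - 13594 = 7154)
-11055 + o/(-36611) = -11055 + 7154/(-36611) = -11055 + 7154*(-1/36611) = -11055 - 7154/36611 = -404741759/36611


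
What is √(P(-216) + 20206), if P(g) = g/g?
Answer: 11*√167 ≈ 142.15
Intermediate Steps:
P(g) = 1
√(P(-216) + 20206) = √(1 + 20206) = √20207 = 11*√167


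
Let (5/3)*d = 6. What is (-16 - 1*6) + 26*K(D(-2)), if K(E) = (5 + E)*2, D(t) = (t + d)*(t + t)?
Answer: -474/5 ≈ -94.800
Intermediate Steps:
d = 18/5 (d = (⅗)*6 = 18/5 ≈ 3.6000)
D(t) = 2*t*(18/5 + t) (D(t) = (t + 18/5)*(t + t) = (18/5 + t)*(2*t) = 2*t*(18/5 + t))
K(E) = 10 + 2*E
(-16 - 1*6) + 26*K(D(-2)) = (-16 - 1*6) + 26*(10 + 2*((⅖)*(-2)*(18 + 5*(-2)))) = (-16 - 6) + 26*(10 + 2*((⅖)*(-2)*(18 - 10))) = -22 + 26*(10 + 2*((⅖)*(-2)*8)) = -22 + 26*(10 + 2*(-32/5)) = -22 + 26*(10 - 64/5) = -22 + 26*(-14/5) = -22 - 364/5 = -474/5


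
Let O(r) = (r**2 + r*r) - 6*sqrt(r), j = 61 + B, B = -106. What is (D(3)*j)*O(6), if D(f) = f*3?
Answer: -29160 + 2430*sqrt(6) ≈ -23208.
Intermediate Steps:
D(f) = 3*f
j = -45 (j = 61 - 106 = -45)
O(r) = -6*sqrt(r) + 2*r**2 (O(r) = (r**2 + r**2) - 6*sqrt(r) = 2*r**2 - 6*sqrt(r) = -6*sqrt(r) + 2*r**2)
(D(3)*j)*O(6) = ((3*3)*(-45))*(-6*sqrt(6) + 2*6**2) = (9*(-45))*(-6*sqrt(6) + 2*36) = -405*(-6*sqrt(6) + 72) = -405*(72 - 6*sqrt(6)) = -29160 + 2430*sqrt(6)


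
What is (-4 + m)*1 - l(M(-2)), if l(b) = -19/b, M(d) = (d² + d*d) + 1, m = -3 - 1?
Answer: -53/9 ≈ -5.8889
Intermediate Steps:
m = -4
M(d) = 1 + 2*d² (M(d) = (d² + d²) + 1 = 2*d² + 1 = 1 + 2*d²)
(-4 + m)*1 - l(M(-2)) = (-4 - 4)*1 - (-19)/(1 + 2*(-2)²) = -8*1 - (-19)/(1 + 2*4) = -8 - (-19)/(1 + 8) = -8 - (-19)/9 = -8 - 1*(-19/9) = -8 + 19/9 = -53/9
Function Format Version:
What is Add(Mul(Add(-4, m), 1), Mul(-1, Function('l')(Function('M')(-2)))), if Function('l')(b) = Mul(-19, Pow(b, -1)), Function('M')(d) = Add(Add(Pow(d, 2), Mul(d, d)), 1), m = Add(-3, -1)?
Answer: Rational(-53, 9) ≈ -5.8889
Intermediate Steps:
m = -4
Function('M')(d) = Add(1, Mul(2, Pow(d, 2))) (Function('M')(d) = Add(Add(Pow(d, 2), Pow(d, 2)), 1) = Add(Mul(2, Pow(d, 2)), 1) = Add(1, Mul(2, Pow(d, 2))))
Add(Mul(Add(-4, m), 1), Mul(-1, Function('l')(Function('M')(-2)))) = Add(Mul(Add(-4, -4), 1), Mul(-1, Mul(-19, Pow(Add(1, Mul(2, Pow(-2, 2))), -1)))) = Add(Mul(-8, 1), Mul(-1, Mul(-19, Pow(Add(1, Mul(2, 4)), -1)))) = Add(-8, Mul(-1, Mul(-19, Pow(Add(1, 8), -1)))) = Add(-8, Mul(-1, Mul(-19, Pow(9, -1)))) = Add(-8, Mul(-1, Mul(-19, Rational(1, 9)))) = Add(-8, Mul(-1, Rational(-19, 9))) = Add(-8, Rational(19, 9)) = Rational(-53, 9)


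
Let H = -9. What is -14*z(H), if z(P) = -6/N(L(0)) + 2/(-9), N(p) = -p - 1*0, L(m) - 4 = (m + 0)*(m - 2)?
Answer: -161/9 ≈ -17.889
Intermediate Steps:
L(m) = 4 + m*(-2 + m) (L(m) = 4 + (m + 0)*(m - 2) = 4 + m*(-2 + m))
N(p) = -p (N(p) = -p + 0 = -p)
z(P) = 23/18 (z(P) = -6*(-1/(4 + 0² - 2*0)) + 2/(-9) = -6*(-1/(4 + 0 + 0)) + 2*(-⅑) = -6/((-1*4)) - 2/9 = -6/(-4) - 2/9 = -6*(-¼) - 2/9 = 3/2 - 2/9 = 23/18)
-14*z(H) = -14*23/18 = -161/9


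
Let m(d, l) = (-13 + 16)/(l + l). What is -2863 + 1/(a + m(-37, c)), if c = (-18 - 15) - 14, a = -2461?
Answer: -662317925/231337 ≈ -2863.0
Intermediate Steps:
c = -47 (c = -33 - 14 = -47)
m(d, l) = 3/(2*l) (m(d, l) = 3/((2*l)) = 3*(1/(2*l)) = 3/(2*l))
-2863 + 1/(a + m(-37, c)) = -2863 + 1/(-2461 + (3/2)/(-47)) = -2863 + 1/(-2461 + (3/2)*(-1/47)) = -2863 + 1/(-2461 - 3/94) = -2863 + 1/(-231337/94) = -2863 - 94/231337 = -662317925/231337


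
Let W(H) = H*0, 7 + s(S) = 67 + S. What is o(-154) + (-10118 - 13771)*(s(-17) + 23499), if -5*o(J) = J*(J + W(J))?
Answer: -2811997906/5 ≈ -5.6240e+8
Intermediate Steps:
s(S) = 60 + S (s(S) = -7 + (67 + S) = 60 + S)
W(H) = 0
o(J) = -J**2/5 (o(J) = -J*(J + 0)/5 = -J*J/5 = -J**2/5)
o(-154) + (-10118 - 13771)*(s(-17) + 23499) = -1/5*(-154)**2 + (-10118 - 13771)*((60 - 17) + 23499) = -1/5*23716 - 23889*(43 + 23499) = -23716/5 - 23889*23542 = -23716/5 - 562394838 = -2811997906/5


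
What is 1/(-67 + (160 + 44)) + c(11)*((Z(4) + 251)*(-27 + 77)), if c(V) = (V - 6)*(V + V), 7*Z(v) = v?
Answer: 1326913507/959 ≈ 1.3836e+6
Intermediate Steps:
Z(v) = v/7
c(V) = 2*V*(-6 + V) (c(V) = (-6 + V)*(2*V) = 2*V*(-6 + V))
1/(-67 + (160 + 44)) + c(11)*((Z(4) + 251)*(-27 + 77)) = 1/(-67 + (160 + 44)) + (2*11*(-6 + 11))*(((⅐)*4 + 251)*(-27 + 77)) = 1/(-67 + 204) + (2*11*5)*((4/7 + 251)*50) = 1/137 + 110*((1761/7)*50) = 1/137 + 110*(88050/7) = 1/137 + 9685500/7 = 1326913507/959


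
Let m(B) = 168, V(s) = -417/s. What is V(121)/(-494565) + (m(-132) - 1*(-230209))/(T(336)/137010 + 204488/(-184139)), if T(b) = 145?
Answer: -927501554477959702783/4466666155223239 ≈ -2.0765e+5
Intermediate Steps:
V(121)/(-494565) + (m(-132) - 1*(-230209))/(T(336)/137010 + 204488/(-184139)) = -417/121/(-494565) + (168 - 1*(-230209))/(145/137010 + 204488/(-184139)) = -417*1/121*(-1/494565) + (168 + 230209)/(145*(1/137010) + 204488*(-1/184139)) = -417/121*(-1/494565) + 230377/(29/27402 - 204488/184139) = 139/19947455 + 230377/(-5598040145/5045776878) = 139/19947455 + 230377*(-5045776878/5598040145) = 139/19947455 - 1162430939823006/5598040145 = -927501554477959702783/4466666155223239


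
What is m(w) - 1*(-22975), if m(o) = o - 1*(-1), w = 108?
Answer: 23084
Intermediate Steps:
m(o) = 1 + o (m(o) = o + 1 = 1 + o)
m(w) - 1*(-22975) = (1 + 108) - 1*(-22975) = 109 + 22975 = 23084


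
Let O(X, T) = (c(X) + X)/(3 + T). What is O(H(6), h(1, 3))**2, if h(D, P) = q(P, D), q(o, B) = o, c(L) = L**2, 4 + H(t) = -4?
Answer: 784/9 ≈ 87.111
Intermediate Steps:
H(t) = -8 (H(t) = -4 - 4 = -8)
h(D, P) = P
O(X, T) = (X + X**2)/(3 + T) (O(X, T) = (X**2 + X)/(3 + T) = (X + X**2)/(3 + T))
O(H(6), h(1, 3))**2 = (-8*(1 - 8)/(3 + 3))**2 = (-8*(-7)/6)**2 = (-8*1/6*(-7))**2 = (28/3)**2 = 784/9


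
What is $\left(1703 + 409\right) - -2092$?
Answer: $4204$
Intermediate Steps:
$\left(1703 + 409\right) - -2092 = 2112 + 2092 = 4204$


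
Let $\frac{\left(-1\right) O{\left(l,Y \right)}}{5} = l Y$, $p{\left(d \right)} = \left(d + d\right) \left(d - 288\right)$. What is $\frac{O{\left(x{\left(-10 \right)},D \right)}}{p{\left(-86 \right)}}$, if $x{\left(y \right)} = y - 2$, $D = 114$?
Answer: $\frac{855}{8041} \approx 0.10633$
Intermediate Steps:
$x{\left(y \right)} = -2 + y$
$p{\left(d \right)} = 2 d \left(-288 + d\right)$
$O{\left(l,Y \right)} = - 5 Y l$ ($O{\left(l,Y \right)} = - 5 l Y = - 5 Y l$)
$\frac{O{\left(x{\left(-10 \right)},D \right)}}{p{\left(-86 \right)}} = \frac{\left(-5\right) 114 \left(-2 - 10\right)}{2 \left(-86\right) \left(-288 - 86\right)} = \frac{\left(-5\right) 114 \left(-12\right)}{2 \left(-86\right) \left(-374\right)} = \frac{6840}{64328} = 6840 \cdot \frac{1}{64328} = \frac{855}{8041}$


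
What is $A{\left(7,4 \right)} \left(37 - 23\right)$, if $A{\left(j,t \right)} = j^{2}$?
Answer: $686$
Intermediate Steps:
$A{\left(7,4 \right)} \left(37 - 23\right) = 7^{2} \left(37 - 23\right) = 49 \cdot 14 = 686$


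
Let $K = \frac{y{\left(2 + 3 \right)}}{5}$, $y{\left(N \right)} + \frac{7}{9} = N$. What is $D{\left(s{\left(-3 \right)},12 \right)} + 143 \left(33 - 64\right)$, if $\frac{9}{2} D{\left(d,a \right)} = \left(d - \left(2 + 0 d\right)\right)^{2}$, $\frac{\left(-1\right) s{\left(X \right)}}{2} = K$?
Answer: $- \frac{80736313}{18225} \approx -4430.0$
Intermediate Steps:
$y{\left(N \right)} = - \frac{7}{9} + N$
$K = \frac{38}{45}$ ($K = \frac{- \frac{7}{9} + \left(2 + 3\right)}{5} = \left(- \frac{7}{9} + 5\right) \frac{1}{5} = \frac{38}{9} \cdot \frac{1}{5} = \frac{38}{45} \approx 0.84444$)
$s{\left(X \right)} = - \frac{76}{45}$ ($s{\left(X \right)} = \left(-2\right) \frac{38}{45} = - \frac{76}{45}$)
$D{\left(d,a \right)} = \frac{2 \left(-2 + d\right)^{2}}{9}$ ($D{\left(d,a \right)} = \frac{2 \left(d - \left(2 + 0 d\right)\right)^{2}}{9} = \frac{2 \left(d + \left(0 - 2\right)\right)^{2}}{9} = \frac{2 \left(d - 2\right)^{2}}{9} = \frac{2 \left(-2 + d\right)^{2}}{9}$)
$D{\left(s{\left(-3 \right)},12 \right)} + 143 \left(33 - 64\right) = \frac{2 \left(-2 - \frac{76}{45}\right)^{2}}{9} + 143 \left(33 - 64\right) = \frac{2 \left(- \frac{166}{45}\right)^{2}}{9} + 143 \left(-31\right) = \frac{2}{9} \cdot \frac{27556}{2025} - 4433 = \frac{55112}{18225} - 4433 = - \frac{80736313}{18225}$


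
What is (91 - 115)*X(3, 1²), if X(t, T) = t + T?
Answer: -96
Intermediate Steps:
X(t, T) = T + t
(91 - 115)*X(3, 1²) = (91 - 115)*(1² + 3) = -24*(1 + 3) = -24*4 = -96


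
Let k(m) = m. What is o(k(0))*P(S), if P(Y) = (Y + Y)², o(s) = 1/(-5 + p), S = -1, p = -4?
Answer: -4/9 ≈ -0.44444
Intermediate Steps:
o(s) = -⅑ (o(s) = 1/(-5 - 4) = 1/(-9) = -⅑)
P(Y) = 4*Y² (P(Y) = (2*Y)² = 4*Y²)
o(k(0))*P(S) = -4*(-1)²/9 = -4/9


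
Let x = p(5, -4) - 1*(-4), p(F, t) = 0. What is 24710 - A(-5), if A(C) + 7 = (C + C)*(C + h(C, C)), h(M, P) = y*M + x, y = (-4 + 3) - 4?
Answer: 24957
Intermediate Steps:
y = -5 (y = -1 - 4 = -5)
x = 4 (x = 0 - 1*(-4) = 0 + 4 = 4)
h(M, P) = 4 - 5*M (h(M, P) = -5*M + 4 = 4 - 5*M)
A(C) = -7 + 2*C*(4 - 4*C) (A(C) = -7 + (C + C)*(C + (4 - 5*C)) = -7 + (2*C)*(4 - 4*C) = -7 + 2*C*(4 - 4*C))
24710 - A(-5) = 24710 - (-7 - 8*(-5)² + 8*(-5)) = 24710 - (-7 - 8*25 - 40) = 24710 - (-7 - 200 - 40) = 24710 - 1*(-247) = 24710 + 247 = 24957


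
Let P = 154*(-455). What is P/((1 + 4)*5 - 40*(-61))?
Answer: -14014/493 ≈ -28.426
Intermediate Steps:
P = -70070
P/((1 + 4)*5 - 40*(-61)) = -70070/((1 + 4)*5 - 40*(-61)) = -70070/(5*5 + 2440) = -70070/(25 + 2440) = -70070/2465 = -70070*1/2465 = -14014/493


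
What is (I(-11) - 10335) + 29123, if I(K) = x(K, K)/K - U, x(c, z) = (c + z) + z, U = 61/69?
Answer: 1296518/69 ≈ 18790.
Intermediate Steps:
U = 61/69 (U = 61*(1/69) = 61/69 ≈ 0.88406)
x(c, z) = c + 2*z
I(K) = 146/69 (I(K) = (K + 2*K)/K - 1*61/69 = (3*K)/K - 61/69 = 3 - 61/69 = 146/69)
(I(-11) - 10335) + 29123 = (146/69 - 10335) + 29123 = -712969/69 + 29123 = 1296518/69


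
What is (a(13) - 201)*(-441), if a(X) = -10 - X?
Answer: 98784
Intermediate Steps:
(a(13) - 201)*(-441) = ((-10 - 1*13) - 201)*(-441) = ((-10 - 13) - 201)*(-441) = (-23 - 201)*(-441) = -224*(-441) = 98784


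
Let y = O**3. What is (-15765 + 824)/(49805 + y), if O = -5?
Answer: -14941/49680 ≈ -0.30074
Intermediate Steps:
y = -125 (y = (-5)**3 = -125)
(-15765 + 824)/(49805 + y) = (-15765 + 824)/(49805 - 125) = -14941/49680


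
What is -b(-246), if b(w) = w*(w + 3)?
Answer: -59778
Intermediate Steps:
b(w) = w*(3 + w)
-b(-246) = -(-246)*(3 - 246) = -(-246)*(-243) = -1*59778 = -59778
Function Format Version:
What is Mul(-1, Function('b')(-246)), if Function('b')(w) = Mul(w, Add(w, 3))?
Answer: -59778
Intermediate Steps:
Function('b')(w) = Mul(w, Add(3, w))
Mul(-1, Function('b')(-246)) = Mul(-1, Mul(-246, Add(3, -246))) = Mul(-1, Mul(-246, -243)) = Mul(-1, 59778) = -59778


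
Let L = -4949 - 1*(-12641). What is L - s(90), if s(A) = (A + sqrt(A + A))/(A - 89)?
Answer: 7602 - 6*sqrt(5) ≈ 7588.6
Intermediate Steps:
L = 7692 (L = -4949 + 12641 = 7692)
s(A) = (A + sqrt(2)*sqrt(A))/(-89 + A) (s(A) = (A + sqrt(2*A))/(-89 + A) = (A + sqrt(2)*sqrt(A))/(-89 + A))
L - s(90) = 7692 - (90 + sqrt(2)*sqrt(90))/(-89 + 90) = 7692 - (90 + sqrt(2)*(3*sqrt(10)))/1 = 7692 - (90 + 6*sqrt(5)) = 7692 + (-90 - 6*sqrt(5)) = 7602 - 6*sqrt(5)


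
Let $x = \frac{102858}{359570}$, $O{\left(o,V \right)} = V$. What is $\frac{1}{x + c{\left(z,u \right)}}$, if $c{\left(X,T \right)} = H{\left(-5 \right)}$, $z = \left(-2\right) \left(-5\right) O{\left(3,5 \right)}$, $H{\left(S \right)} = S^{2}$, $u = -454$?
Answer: $\frac{179785}{4546054} \approx 0.039548$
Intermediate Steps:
$z = 50$ ($z = \left(-2\right) \left(-5\right) 5 = 10 \cdot 5 = 50$)
$c{\left(X,T \right)} = 25$ ($c{\left(X,T \right)} = \left(-5\right)^{2} = 25$)
$x = \frac{51429}{179785}$ ($x = 102858 \cdot \frac{1}{359570} = \frac{51429}{179785} \approx 0.28606$)
$\frac{1}{x + c{\left(z,u \right)}} = \frac{1}{\frac{51429}{179785} + 25} = \frac{1}{\frac{4546054}{179785}} = \frac{179785}{4546054}$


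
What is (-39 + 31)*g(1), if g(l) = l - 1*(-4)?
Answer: -40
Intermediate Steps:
g(l) = 4 + l (g(l) = l + 4 = 4 + l)
(-39 + 31)*g(1) = (-39 + 31)*(4 + 1) = -8*5 = -40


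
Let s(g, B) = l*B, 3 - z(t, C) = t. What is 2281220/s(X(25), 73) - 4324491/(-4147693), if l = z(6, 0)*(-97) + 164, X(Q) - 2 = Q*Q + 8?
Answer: 1921087638805/27553124599 ≈ 69.723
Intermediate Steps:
z(t, C) = 3 - t
X(Q) = 10 + Q² (X(Q) = 2 + (Q*Q + 8) = 2 + (Q² + 8) = 2 + (8 + Q²) = 10 + Q²)
l = 455 (l = (3 - 1*6)*(-97) + 164 = (3 - 6)*(-97) + 164 = -3*(-97) + 164 = 291 + 164 = 455)
s(g, B) = 455*B
2281220/s(X(25), 73) - 4324491/(-4147693) = 2281220/((455*73)) - 4324491/(-4147693) = 2281220/33215 - 4324491*(-1/4147693) = 2281220*(1/33215) + 4324491/4147693 = 456244/6643 + 4324491/4147693 = 1921087638805/27553124599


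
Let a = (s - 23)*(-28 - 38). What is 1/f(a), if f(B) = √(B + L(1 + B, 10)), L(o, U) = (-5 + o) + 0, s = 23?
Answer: -I/2 ≈ -0.5*I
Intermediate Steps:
a = 0 (a = (23 - 23)*(-28 - 38) = 0*(-66) = 0)
L(o, U) = -5 + o
f(B) = √(-4 + 2*B) (f(B) = √(B + (-5 + (1 + B))) = √(B + (-4 + B)) = √(-4 + 2*B))
1/f(a) = 1/(√(-4 + 2*0)) = 1/(√(-4 + 0)) = 1/(√(-4)) = 1/(2*I) = -I/2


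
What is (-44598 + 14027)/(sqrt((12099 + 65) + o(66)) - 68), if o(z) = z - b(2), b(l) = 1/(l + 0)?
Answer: -4157656/15211 - 30571*sqrt(48918)/15211 ≈ -717.85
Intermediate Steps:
b(l) = 1/l
o(z) = -1/2 + z (o(z) = z - 1/2 = -1/2 + z)
(-44598 + 14027)/(sqrt((12099 + 65) + o(66)) - 68) = (-44598 + 14027)/(sqrt((12099 + 65) + (-1/2 + 66)) - 68) = -30571/(sqrt(12164 + 131/2) - 68) = -30571/(sqrt(24459/2) - 68) = -30571/(sqrt(48918)/2 - 68) = -30571/(-68 + sqrt(48918)/2)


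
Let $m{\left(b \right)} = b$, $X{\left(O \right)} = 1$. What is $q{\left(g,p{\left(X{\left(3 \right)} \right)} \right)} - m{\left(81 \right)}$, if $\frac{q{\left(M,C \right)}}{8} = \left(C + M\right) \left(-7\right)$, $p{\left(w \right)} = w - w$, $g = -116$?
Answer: $6415$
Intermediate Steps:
$p{\left(w \right)} = 0$
$q{\left(M,C \right)} = - 56 C - 56 M$ ($q{\left(M,C \right)} = 8 \left(C + M\right) \left(-7\right) = 8 \left(- 7 C - 7 M\right) = - 56 C - 56 M$)
$q{\left(g,p{\left(X{\left(3 \right)} \right)} \right)} - m{\left(81 \right)} = \left(\left(-56\right) 0 - -6496\right) - 81 = \left(0 + 6496\right) - 81 = 6496 - 81 = 6415$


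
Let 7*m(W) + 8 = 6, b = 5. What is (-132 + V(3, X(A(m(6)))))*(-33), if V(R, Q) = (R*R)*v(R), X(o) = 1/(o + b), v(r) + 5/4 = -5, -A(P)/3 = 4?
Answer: 24849/4 ≈ 6212.3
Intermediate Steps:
m(W) = -2/7 (m(W) = -8/7 + (⅐)*6 = -8/7 + 6/7 = -2/7)
A(P) = -12 (A(P) = -3*4 = -12)
v(r) = -25/4 (v(r) = -5/4 - 5 = -25/4)
X(o) = 1/(5 + o) (X(o) = 1/(o + 5) = 1/(5 + o))
V(R, Q) = -25*R²/4 (V(R, Q) = (R*R)*(-25/4) = R²*(-25/4) = -25*R²/4)
(-132 + V(3, X(A(m(6)))))*(-33) = (-132 - 25/4*3²)*(-33) = (-132 - 25/4*9)*(-33) = (-132 - 225/4)*(-33) = -753/4*(-33) = 24849/4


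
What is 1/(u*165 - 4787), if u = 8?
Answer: -1/3467 ≈ -0.00028843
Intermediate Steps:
1/(u*165 - 4787) = 1/(8*165 - 4787) = 1/(1320 - 4787) = 1/(-3467) = -1/3467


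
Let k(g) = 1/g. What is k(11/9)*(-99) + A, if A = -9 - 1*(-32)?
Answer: -58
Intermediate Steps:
A = 23 (A = -9 + 32 = 23)
k(11/9)*(-99) + A = -99/(11/9) + 23 = (9/11)*(-99) + 23 = -81 + 23 = -58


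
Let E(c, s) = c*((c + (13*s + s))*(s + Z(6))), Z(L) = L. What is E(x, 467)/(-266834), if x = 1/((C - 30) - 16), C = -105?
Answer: 466963101/6084082034 ≈ 0.076752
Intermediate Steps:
x = -1/151 (x = 1/((-105 - 30) - 16) = 1/(-135 - 16) = 1/(-151) = -1/151 ≈ -0.0066225)
E(c, s) = c*(6 + s)*(c + 14*s) (E(c, s) = c*((c + (13*s + s))*(s + 6)) = c*((c + 14*s)*(6 + s)) = c*((6 + s)*(c + 14*s)) = c*(6 + s)*(c + 14*s))
E(x, 467)/(-266834) = -(6*(-1/151) + 14*467**2 + 84*467 - 1/151*467)/151/(-266834) = -(-6/151 + 14*218089 + 39228 - 467/151)/151*(-1/266834) = -(-6/151 + 3053246 + 39228 - 467/151)/151*(-1/266834) = -1/151*466963101/151*(-1/266834) = -466963101/22801*(-1/266834) = 466963101/6084082034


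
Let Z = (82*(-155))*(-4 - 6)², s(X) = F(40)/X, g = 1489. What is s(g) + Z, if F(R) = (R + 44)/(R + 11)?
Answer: -32172822972/25313 ≈ -1.2710e+6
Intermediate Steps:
F(R) = (44 + R)/(11 + R)
s(X) = 28/(17*X) (s(X) = ((44 + 40)/(11 + 40))/X = (84/51)/X = ((1/51)*84)/X = 28/(17*X))
Z = -1271000 (Z = -12710*(-10)² = -12710*100 = -1271000)
s(g) + Z = (28/17)/1489 - 1271000 = (28/17)*(1/1489) - 1271000 = 28/25313 - 1271000 = -32172822972/25313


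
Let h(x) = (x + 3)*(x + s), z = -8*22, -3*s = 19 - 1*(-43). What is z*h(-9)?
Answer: -31328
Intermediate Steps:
s = -62/3 (s = -(19 - 1*(-43))/3 = -(19 + 43)/3 = -⅓*62 = -62/3 ≈ -20.667)
z = -176
h(x) = (3 + x)*(-62/3 + x) (h(x) = (x + 3)*(x - 62/3) = (3 + x)*(-62/3 + x))
z*h(-9) = -176*(-62 + (-9)² - 53/3*(-9)) = -176*(-62 + 81 + 159) = -176*178 = -31328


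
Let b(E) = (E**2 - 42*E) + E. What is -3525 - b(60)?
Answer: -4665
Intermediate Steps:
b(E) = E**2 - 41*E
-3525 - b(60) = -3525 - 60*(-41 + 60) = -3525 - 60*19 = -3525 - 1*1140 = -3525 - 1140 = -4665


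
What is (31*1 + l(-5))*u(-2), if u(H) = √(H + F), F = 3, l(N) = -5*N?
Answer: 56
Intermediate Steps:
u(H) = √(3 + H) (u(H) = √(H + 3) = √(3 + H))
(31*1 + l(-5))*u(-2) = (31*1 - 5*(-5))*√(3 - 2) = (31 + 25)*√1 = 56*1 = 56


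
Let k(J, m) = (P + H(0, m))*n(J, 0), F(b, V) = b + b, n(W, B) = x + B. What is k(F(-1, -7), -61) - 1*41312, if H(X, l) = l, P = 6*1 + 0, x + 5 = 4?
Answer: -41257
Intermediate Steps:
x = -1 (x = -5 + 4 = -1)
P = 6 (P = 6 + 0 = 6)
n(W, B) = -1 + B
F(b, V) = 2*b
k(J, m) = -6 - m (k(J, m) = (6 + m)*(-1 + 0) = (6 + m)*(-1) = -6 - m)
k(F(-1, -7), -61) - 1*41312 = (-6 - 1*(-61)) - 1*41312 = (-6 + 61) - 41312 = 55 - 41312 = -41257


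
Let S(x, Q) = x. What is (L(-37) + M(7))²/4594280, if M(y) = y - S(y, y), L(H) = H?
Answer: 1369/4594280 ≈ 0.00029798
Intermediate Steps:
M(y) = 0 (M(y) = y - y = 0)
(L(-37) + M(7))²/4594280 = (-37 + 0)²/4594280 = (-37)²*(1/4594280) = 1369*(1/4594280) = 1369/4594280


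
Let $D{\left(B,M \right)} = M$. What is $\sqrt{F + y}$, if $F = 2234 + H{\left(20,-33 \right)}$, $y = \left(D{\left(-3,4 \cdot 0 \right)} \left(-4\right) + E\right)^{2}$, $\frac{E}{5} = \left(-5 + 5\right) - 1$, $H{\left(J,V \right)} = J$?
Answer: $\sqrt{2279} \approx 47.739$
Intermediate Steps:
$E = -5$ ($E = 5 \left(\left(-5 + 5\right) - 1\right) = 5 \left(0 - 1\right) = 5 \left(-1\right) = -5$)
$y = 25$ ($y = \left(4 \cdot 0 \left(-4\right) - 5\right)^{2} = \left(0 \left(-4\right) - 5\right)^{2} = \left(0 - 5\right)^{2} = \left(-5\right)^{2} = 25$)
$F = 2254$ ($F = 2234 + 20 = 2254$)
$\sqrt{F + y} = \sqrt{2254 + 25} = \sqrt{2279}$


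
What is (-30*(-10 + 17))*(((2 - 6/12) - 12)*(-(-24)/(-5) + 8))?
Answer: 7056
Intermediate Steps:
(-30*(-10 + 17))*(((2 - 6/12) - 12)*(-(-24)/(-5) + 8)) = (-30*7)*(((2 - 6/12) - 12)*(-(-24)*(-1)/5 + 8)) = -210*((2 - 1*1/2) - 12)*(-4*6/5 + 8) = -210*((2 - 1/2) - 12)*(-24/5 + 8) = -210*(3/2 - 12)*16/5 = -(-2205)*16/5 = -210*(-168/5) = 7056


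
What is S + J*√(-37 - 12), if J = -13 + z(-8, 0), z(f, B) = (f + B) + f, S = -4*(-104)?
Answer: 416 - 203*I ≈ 416.0 - 203.0*I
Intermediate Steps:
S = 416
z(f, B) = B + 2*f (z(f, B) = (B + f) + f = B + 2*f)
J = -29 (J = -13 + (0 + 2*(-8)) = -13 + (0 - 16) = -13 - 16 = -29)
S + J*√(-37 - 12) = 416 - 29*√(-37 - 12) = 416 - 203*I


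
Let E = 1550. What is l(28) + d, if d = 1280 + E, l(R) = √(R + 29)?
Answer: 2830 + √57 ≈ 2837.6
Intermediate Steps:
l(R) = √(29 + R)
d = 2830 (d = 1280 + 1550 = 2830)
l(28) + d = √(29 + 28) + 2830 = √57 + 2830 = 2830 + √57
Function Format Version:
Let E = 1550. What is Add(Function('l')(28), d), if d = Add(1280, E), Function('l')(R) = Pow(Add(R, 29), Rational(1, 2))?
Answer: Add(2830, Pow(57, Rational(1, 2))) ≈ 2837.6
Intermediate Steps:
Function('l')(R) = Pow(Add(29, R), Rational(1, 2))
d = 2830 (d = Add(1280, 1550) = 2830)
Add(Function('l')(28), d) = Add(Pow(Add(29, 28), Rational(1, 2)), 2830) = Add(Pow(57, Rational(1, 2)), 2830) = Add(2830, Pow(57, Rational(1, 2)))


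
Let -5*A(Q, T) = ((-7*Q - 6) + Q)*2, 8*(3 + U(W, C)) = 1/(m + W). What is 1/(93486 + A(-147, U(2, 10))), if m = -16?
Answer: 5/465678 ≈ 1.0737e-5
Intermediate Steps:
U(W, C) = -3 + 1/(8*(-16 + W))
A(Q, T) = 12/5 + 12*Q/5 (A(Q, T) = -((-7*Q - 6) + Q)*2/5 = -((-6 - 7*Q) + Q)*2/5 = -(-6 - 6*Q)*2/5 = -(-12 - 12*Q)/5 = 12/5 + 12*Q/5)
1/(93486 + A(-147, U(2, 10))) = 1/(93486 + (12/5 + (12/5)*(-147))) = 1/(93486 + (12/5 - 1764/5)) = 1/(93486 - 1752/5) = 1/(465678/5) = 5/465678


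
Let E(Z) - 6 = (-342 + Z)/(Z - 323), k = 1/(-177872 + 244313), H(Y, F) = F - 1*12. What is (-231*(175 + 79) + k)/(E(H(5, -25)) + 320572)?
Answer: -467803107960/2555951141473 ≈ -0.18303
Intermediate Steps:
H(Y, F) = -12 + F (H(Y, F) = F - 12 = -12 + F)
k = 1/66441 ≈ 1.5051e-5
E(Z) = 6 + (-342 + Z)/(-323 + Z) (E(Z) = 6 + (-342 + Z)/(Z - 323) = 6 + (-342 + Z)/(-323 + Z))
(-231*(175 + 79) + k)/(E(H(5, -25)) + 320572) = (-231*(175 + 79) + 1/66441)/((-2280 + 7*(-12 - 25))/(-323 + (-12 - 25)) + 320572) = (-231*254 + 1/66441)/((-2280 + 7*(-37))/(-323 - 37) + 320572) = (-58674 + 1/66441)/((-2280 - 259)/(-360) + 320572) = -3898359233/(66441*(-1/360*(-2539) + 320572)) = -3898359233/(66441*(2539/360 + 320572)) = -3898359233/(66441*115408459/360) = -3898359233/66441*360/115408459 = -467803107960/2555951141473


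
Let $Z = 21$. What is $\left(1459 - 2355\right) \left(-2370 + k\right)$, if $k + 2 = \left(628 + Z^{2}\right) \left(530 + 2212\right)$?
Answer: $-2624228096$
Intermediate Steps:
$k = 2931196$ ($k = -2 + \left(628 + 21^{2}\right) \left(530 + 2212\right) = -2 + \left(628 + 441\right) 2742 = -2 + 1069 \cdot 2742 = -2 + 2931198 = 2931196$)
$\left(1459 - 2355\right) \left(-2370 + k\right) = \left(1459 - 2355\right) \left(-2370 + 2931196\right) = \left(1459 - 2355\right) 2928826 = \left(-896\right) 2928826 = -2624228096$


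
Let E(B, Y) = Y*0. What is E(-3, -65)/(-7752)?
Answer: 0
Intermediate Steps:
E(B, Y) = 0
E(-3, -65)/(-7752) = 0/(-7752) = 0*(-1/7752) = 0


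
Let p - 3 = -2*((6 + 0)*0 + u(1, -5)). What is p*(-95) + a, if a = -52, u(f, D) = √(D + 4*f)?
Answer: -337 + 190*I ≈ -337.0 + 190.0*I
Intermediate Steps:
p = 3 - 2*I (p = 3 - 2*((6 + 0)*0 + √(-5 + 4*1)) = 3 - 2*(6*0 + √(-5 + 4)) = 3 - 2*(0 + √(-1)) = 3 - 2*(0 + I) = 3 - 2*I ≈ 3.0 - 2.0*I)
p*(-95) + a = (3 - 2*I)*(-95) - 52 = (-285 + 190*I) - 52 = -337 + 190*I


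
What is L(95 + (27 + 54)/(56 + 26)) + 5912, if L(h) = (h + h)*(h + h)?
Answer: 71890713/1681 ≈ 42767.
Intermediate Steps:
L(h) = 4*h² (L(h) = (2*h)*(2*h) = 4*h²)
L(95 + (27 + 54)/(56 + 26)) + 5912 = 4*(95 + (27 + 54)/(56 + 26))² + 5912 = 4*(95 + 81/82)² + 5912 = 4*(7871/82)² + 5912 = 4*(61952641/6724) + 5912 = 61952641/1681 + 5912 = 71890713/1681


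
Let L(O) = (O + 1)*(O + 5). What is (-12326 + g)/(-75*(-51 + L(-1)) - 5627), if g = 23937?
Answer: -683/106 ≈ -6.4434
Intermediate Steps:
L(O) = (1 + O)*(5 + O)
(-12326 + g)/(-75*(-51 + L(-1)) - 5627) = (-12326 + 23937)/(-75*(-51 + (5 + (-1)² + 6*(-1))) - 5627) = 11611/(-75*(-51 + (5 + 1 - 6)) - 5627) = 11611/(-75*(-51 + 0) - 5627) = 11611/(-75*(-51) - 5627) = 11611/(3825 - 5627) = 11611/(-1802) = 11611*(-1/1802) = -683/106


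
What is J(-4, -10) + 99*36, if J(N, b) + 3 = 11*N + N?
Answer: 3513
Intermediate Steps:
J(N, b) = -3 + 12*N (J(N, b) = -3 + (11*N + N) = -3 + 12*N)
J(-4, -10) + 99*36 = (-3 + 12*(-4)) + 99*36 = (-3 - 48) + 3564 = -51 + 3564 = 3513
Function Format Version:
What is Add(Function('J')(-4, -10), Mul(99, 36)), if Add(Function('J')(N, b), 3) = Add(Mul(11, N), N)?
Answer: 3513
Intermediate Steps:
Function('J')(N, b) = Add(-3, Mul(12, N)) (Function('J')(N, b) = Add(-3, Add(Mul(11, N), N)) = Add(-3, Mul(12, N)))
Add(Function('J')(-4, -10), Mul(99, 36)) = Add(Add(-3, Mul(12, -4)), Mul(99, 36)) = Add(Add(-3, -48), 3564) = Add(-51, 3564) = 3513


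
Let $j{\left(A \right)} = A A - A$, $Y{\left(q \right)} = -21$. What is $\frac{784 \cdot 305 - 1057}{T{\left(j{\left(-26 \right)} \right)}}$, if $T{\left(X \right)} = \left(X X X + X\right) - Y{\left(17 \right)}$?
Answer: $\frac{238063}{345949131} \approx 0.00068814$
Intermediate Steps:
$j{\left(A \right)} = A^{2} - A$
$T{\left(X \right)} = 21 + X + X^{3}$ ($T{\left(X \right)} = \left(X X X + X\right) - -21 = \left(X X^{2} + X\right) + 21 = \left(X^{3} + X\right) + 21 = \left(X + X^{3}\right) + 21 = 21 + X + X^{3}$)
$\frac{784 \cdot 305 - 1057}{T{\left(j{\left(-26 \right)} \right)}} = \frac{784 \cdot 305 - 1057}{21 - 26 \left(-1 - 26\right) + \left(- 26 \left(-1 - 26\right)\right)^{3}} = \frac{239120 - 1057}{21 - -702 + \left(\left(-26\right) \left(-27\right)\right)^{3}} = \frac{238063}{21 + 702 + 702^{3}} = \frac{238063}{21 + 702 + 345948408} = \frac{238063}{345949131}$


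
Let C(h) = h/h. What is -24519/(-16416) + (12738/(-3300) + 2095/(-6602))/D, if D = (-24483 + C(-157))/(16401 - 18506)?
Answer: 1254170236661/1105550321760 ≈ 1.1344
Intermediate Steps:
C(h) = 1
D = 24482/2105 (D = (-24483 + 1)/(16401 - 18506) = -24482/(-2105) = -24482*(-1/2105) = 24482/2105 ≈ 11.630)
-24519/(-16416) + (12738/(-3300) + 2095/(-6602))/D = -24519/(-16416) + (12738/(-3300) + 2095/(-6602))/(24482/2105) = -24519*(-1/16416) + (12738*(-1/3300) + 2095*(-1/6602))*(2105/24482) = 8173/5472 + (-193/50 - 2095/6602)*(2105/24482) = 8173/5472 - 344734/82525*2105/24482 = 8173/5472 - 72566507/202037705 = 1254170236661/1105550321760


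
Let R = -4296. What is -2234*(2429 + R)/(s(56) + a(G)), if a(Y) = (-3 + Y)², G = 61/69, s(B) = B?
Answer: 9928775079/143966 ≈ 68966.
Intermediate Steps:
G = 61/69 (G = 61*(1/69) = 61/69 ≈ 0.88406)
-2234*(2429 + R)/(s(56) + a(G)) = -2234*(2429 - 4296)/(56 + (-3 + 61/69)²) = -2234*(-1867/(56 + (-146/69)²)) = -2234*(-1867/(56 + 21316/4761)) = -2234/((287932/4761)*(-1/1867)) = -2234/(-287932/8888787) = -2234*(-8888787/287932) = 9928775079/143966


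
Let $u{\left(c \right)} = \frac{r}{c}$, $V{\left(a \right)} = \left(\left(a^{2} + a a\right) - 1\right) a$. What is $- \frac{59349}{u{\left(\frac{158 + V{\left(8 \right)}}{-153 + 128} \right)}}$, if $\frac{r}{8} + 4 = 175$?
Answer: $\frac{11612621}{5700} \approx 2037.3$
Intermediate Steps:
$r = 1368$ ($r = -32 + 8 \cdot 175 = -32 + 1400 = 1368$)
$V{\left(a \right)} = a \left(-1 + 2 a^{2}\right)$ ($V{\left(a \right)} = \left(\left(a^{2} + a^{2}\right) - 1\right) a = \left(2 a^{2} - 1\right) a = \left(-1 + 2 a^{2}\right) a = a \left(-1 + 2 a^{2}\right)$)
$u{\left(c \right)} = \frac{1368}{c}$
$- \frac{59349}{u{\left(\frac{158 + V{\left(8 \right)}}{-153 + 128} \right)}} = - \frac{59349}{1368 \frac{1}{\left(158 + \left(\left(-1\right) 8 + 2 \cdot 8^{3}\right)\right) \frac{1}{-153 + 128}}} = - \frac{59349}{1368 \frac{1}{\left(158 + \left(-8 + 2 \cdot 512\right)\right) \frac{1}{-25}}} = - \frac{59349}{1368 \frac{1}{\left(158 + \left(-8 + 1024\right)\right) \left(- \frac{1}{25}\right)}} = - \frac{59349}{1368 \frac{1}{\left(158 + 1016\right) \left(- \frac{1}{25}\right)}} = - \frac{59349}{1368 \frac{1}{1174 \left(- \frac{1}{25}\right)}} = - \frac{59349}{1368 \frac{1}{- \frac{1174}{25}}} = - \frac{59349}{1368 \left(- \frac{25}{1174}\right)} = - \frac{59349}{- \frac{17100}{587}} = \left(-59349\right) \left(- \frac{587}{17100}\right) = \frac{11612621}{5700}$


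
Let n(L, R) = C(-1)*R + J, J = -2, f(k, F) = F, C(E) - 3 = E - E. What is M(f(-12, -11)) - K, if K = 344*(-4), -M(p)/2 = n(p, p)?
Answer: 1446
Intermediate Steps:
C(E) = 3 (C(E) = 3 + (E - E) = 3 + 0 = 3)
n(L, R) = -2 + 3*R (n(L, R) = 3*R - 2 = -2 + 3*R)
M(p) = 4 - 6*p (M(p) = -2*(-2 + 3*p) = 4 - 6*p)
K = -1376
M(f(-12, -11)) - K = (4 - 6*(-11)) - 1*(-1376) = (4 + 66) + 1376 = 70 + 1376 = 1446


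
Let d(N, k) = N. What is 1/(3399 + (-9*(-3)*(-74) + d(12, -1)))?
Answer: 1/1413 ≈ 0.00070771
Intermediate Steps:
1/(3399 + (-9*(-3)*(-74) + d(12, -1))) = 1/(3399 + (-9*(-3)*(-74) + 12)) = 1/(3399 + (27*(-74) + 12)) = 1/(3399 + (-1998 + 12)) = 1/(3399 - 1986) = 1/1413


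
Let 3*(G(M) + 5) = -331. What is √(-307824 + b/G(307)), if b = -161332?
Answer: I*√9170998842/173 ≈ 553.56*I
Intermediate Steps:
G(M) = -346/3 (G(M) = -5 + (⅓)*(-331) = -5 - 331/3 = -346/3)
√(-307824 + b/G(307)) = √(-307824 - 161332/(-346/3)) = √(-307824 - 161332*(-3/346)) = √(-307824 + 241998/173) = √(-53011554/173) = I*√9170998842/173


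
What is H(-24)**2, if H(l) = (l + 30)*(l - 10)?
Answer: 41616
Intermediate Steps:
H(l) = (-10 + l)*(30 + l) (H(l) = (30 + l)*(-10 + l) = (-10 + l)*(30 + l))
H(-24)**2 = (-300 + (-24)**2 + 20*(-24))**2 = (-300 + 576 - 480)**2 = (-204)**2 = 41616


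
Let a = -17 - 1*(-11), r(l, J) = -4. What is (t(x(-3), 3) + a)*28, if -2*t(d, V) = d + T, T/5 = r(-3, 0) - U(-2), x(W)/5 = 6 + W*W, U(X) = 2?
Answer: -798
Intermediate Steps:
a = -6 (a = -17 + 11 = -6)
x(W) = 30 + 5*W² (x(W) = 5*(6 + W*W) = 5*(6 + W²) = 30 + 5*W²)
T = -30 (T = 5*(-4 - 1*2) = 5*(-4 - 2) = 5*(-6) = -30)
t(d, V) = 15 - d/2 (t(d, V) = -(d - 30)/2 = -(-30 + d)/2 = 15 - d/2)
(t(x(-3), 3) + a)*28 = ((15 - (30 + 5*(-3)²)/2) - 6)*28 = ((15 - (30 + 5*9)/2) - 6)*28 = ((15 - (30 + 45)/2) - 6)*28 = ((15 - ½*75) - 6)*28 = ((15 - 75/2) - 6)*28 = (-45/2 - 6)*28 = -57/2*28 = -798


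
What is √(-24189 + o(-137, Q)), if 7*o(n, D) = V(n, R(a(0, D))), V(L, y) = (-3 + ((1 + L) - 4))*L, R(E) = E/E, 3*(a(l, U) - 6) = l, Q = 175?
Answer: 2*I*√262031/7 ≈ 146.25*I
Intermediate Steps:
a(l, U) = 6 + l/3
R(E) = 1
V(L, y) = L*(-6 + L) (V(L, y) = (-3 + (-3 + L))*L = (-6 + L)*L = L*(-6 + L))
o(n, D) = n*(-6 + n)/7 (o(n, D) = (n*(-6 + n))/7 = n*(-6 + n)/7)
√(-24189 + o(-137, Q)) = √(-24189 + (⅐)*(-137)*(-6 - 137)) = √(-24189 + (⅐)*(-137)*(-143)) = √(-24189 + 19591/7) = √(-149732/7) = 2*I*√262031/7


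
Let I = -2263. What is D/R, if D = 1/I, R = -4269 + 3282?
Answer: 1/2233581 ≈ 4.4771e-7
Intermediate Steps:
R = -987
D = -1/2263 (D = 1/(-2263) = -1/2263 ≈ -0.00044189)
D/R = -1/2263/(-987) = -1/2263*(-1/987) = 1/2233581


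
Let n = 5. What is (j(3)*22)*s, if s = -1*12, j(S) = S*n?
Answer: -3960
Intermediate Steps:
j(S) = 5*S (j(S) = S*5 = 5*S)
s = -12
(j(3)*22)*s = ((5*3)*22)*(-12) = (15*22)*(-12) = 330*(-12) = -3960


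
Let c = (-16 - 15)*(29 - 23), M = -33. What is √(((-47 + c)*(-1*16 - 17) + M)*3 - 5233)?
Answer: √17735 ≈ 133.17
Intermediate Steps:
c = -186 (c = -31*6 = -186)
√(((-47 + c)*(-1*16 - 17) + M)*3 - 5233) = √(((-47 - 186)*(-1*16 - 17) - 33)*3 - 5233) = √((-233*(-16 - 17) - 33)*3 - 5233) = √((-233*(-33) - 33)*3 - 5233) = √((7689 - 33)*3 - 5233) = √(7656*3 - 5233) = √(22968 - 5233) = √17735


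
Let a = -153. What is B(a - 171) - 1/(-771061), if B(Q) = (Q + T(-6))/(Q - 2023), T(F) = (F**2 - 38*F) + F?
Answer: 50892373/1809680167 ≈ 0.028122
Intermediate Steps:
T(F) = F**2 - 37*F
B(Q) = (258 + Q)/(-2023 + Q) (B(Q) = (Q - 6*(-37 - 6))/(Q - 2023) = (Q - 6*(-43))/(-2023 + Q) = (Q + 258)/(-2023 + Q) = (258 + Q)/(-2023 + Q))
B(a - 171) - 1/(-771061) = (258 + (-153 - 171))/(-2023 + (-153 - 171)) - 1/(-771061) = (258 - 324)/(-2023 - 324) - 1*(-1/771061) = -66/(-2347) + 1/771061 = -1/2347*(-66) + 1/771061 = 66/2347 + 1/771061 = 50892373/1809680167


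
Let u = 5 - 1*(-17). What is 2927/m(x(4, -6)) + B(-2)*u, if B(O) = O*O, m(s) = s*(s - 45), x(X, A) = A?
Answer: 29855/306 ≈ 97.565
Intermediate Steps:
u = 22 (u = 5 + 17 = 22)
m(s) = s*(-45 + s)
B(O) = O**2
2927/m(x(4, -6)) + B(-2)*u = 2927/((-6*(-45 - 6))) + (-2)**2*22 = 2927/((-6*(-51))) + 4*22 = 2927/306 + 88 = 29855/306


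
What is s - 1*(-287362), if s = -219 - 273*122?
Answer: 253837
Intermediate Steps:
s = -33525 (s = -219 - 33306 = -33525)
s - 1*(-287362) = -33525 - 1*(-287362) = -33525 + 287362 = 253837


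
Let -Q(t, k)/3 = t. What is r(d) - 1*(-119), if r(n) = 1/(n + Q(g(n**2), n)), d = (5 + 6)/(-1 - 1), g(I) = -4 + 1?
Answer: 835/7 ≈ 119.29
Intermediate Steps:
g(I) = -3
d = -11/2 (d = 11/(-2) = 11*(-1/2) = -11/2 ≈ -5.5000)
Q(t, k) = -3*t
r(n) = 1/(9 + n) (r(n) = 1/(n - 3*(-3)) = 1/(n + 9) = 1/(9 + n))
r(d) - 1*(-119) = 1/(9 - 11/2) - 1*(-119) = 1/(7/2) + 119 = 2/7 + 119 = 835/7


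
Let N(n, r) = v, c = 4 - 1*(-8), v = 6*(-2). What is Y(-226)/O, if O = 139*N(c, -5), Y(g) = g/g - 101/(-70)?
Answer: -57/38920 ≈ -0.0014645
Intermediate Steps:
v = -12
c = 12 (c = 4 + 8 = 12)
N(n, r) = -12
Y(g) = 171/70 (Y(g) = 1 - 101*(-1/70) = 1 + 101/70 = 171/70)
O = -1668 (O = 139*(-12) = -1668)
Y(-226)/O = (171/70)/(-1668) = (171/70)*(-1/1668) = -57/38920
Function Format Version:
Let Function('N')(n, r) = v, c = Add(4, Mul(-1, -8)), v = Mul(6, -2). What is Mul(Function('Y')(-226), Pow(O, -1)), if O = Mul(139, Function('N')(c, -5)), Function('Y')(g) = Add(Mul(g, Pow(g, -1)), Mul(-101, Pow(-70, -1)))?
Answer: Rational(-57, 38920) ≈ -0.0014645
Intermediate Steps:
v = -12
c = 12 (c = Add(4, 8) = 12)
Function('N')(n, r) = -12
Function('Y')(g) = Rational(171, 70) (Function('Y')(g) = Add(1, Mul(-101, Rational(-1, 70))) = Add(1, Rational(101, 70)) = Rational(171, 70))
O = -1668 (O = Mul(139, -12) = -1668)
Mul(Function('Y')(-226), Pow(O, -1)) = Mul(Rational(171, 70), Pow(-1668, -1)) = Mul(Rational(171, 70), Rational(-1, 1668)) = Rational(-57, 38920)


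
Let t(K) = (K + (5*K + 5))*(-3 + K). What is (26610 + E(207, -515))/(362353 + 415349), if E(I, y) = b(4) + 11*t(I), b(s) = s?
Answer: 1412441/388851 ≈ 3.6323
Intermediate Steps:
t(K) = (-3 + K)*(5 + 6*K) (t(K) = (K + (5 + 5*K))*(-3 + K) = (5 + 6*K)*(-3 + K) = (-3 + K)*(5 + 6*K))
E(I, y) = -161 - 143*I + 66*I² (E(I, y) = 4 + 11*(-15 - 13*I + 6*I²) = 4 + (-165 - 143*I + 66*I²) = -161 - 143*I + 66*I²)
(26610 + E(207, -515))/(362353 + 415349) = (26610 + (-161 - 143*207 + 66*207²))/(362353 + 415349) = (26610 + (-161 - 29601 + 66*42849))/777702 = (26610 + (-161 - 29601 + 2828034))*(1/777702) = (26610 + 2798272)*(1/777702) = 2824882*(1/777702) = 1412441/388851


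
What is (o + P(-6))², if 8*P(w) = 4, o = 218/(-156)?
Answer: 1225/1521 ≈ 0.80539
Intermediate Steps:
o = -109/78 (o = 218*(-1/156) = -109/78 ≈ -1.3974)
P(w) = ½ (P(w) = (⅛)*4 = ½)
(o + P(-6))² = (-109/78 + ½)² = (-35/39)² = 1225/1521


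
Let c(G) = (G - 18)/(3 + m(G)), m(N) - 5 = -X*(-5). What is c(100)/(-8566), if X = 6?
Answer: -41/162754 ≈ -0.00025191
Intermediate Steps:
m(N) = 35 (m(N) = 5 - 1*6*(-5) = 5 - 6*(-5) = 5 + 30 = 35)
c(G) = -9/19 + G/38 (c(G) = (G - 18)/(3 + 35) = (-18 + G)/38 = (-18 + G)*(1/38) = -9/19 + G/38)
c(100)/(-8566) = (-9/19 + (1/38)*100)/(-8566) = (-9/19 + 50/19)*(-1/8566) = (41/19)*(-1/8566) = -41/162754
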